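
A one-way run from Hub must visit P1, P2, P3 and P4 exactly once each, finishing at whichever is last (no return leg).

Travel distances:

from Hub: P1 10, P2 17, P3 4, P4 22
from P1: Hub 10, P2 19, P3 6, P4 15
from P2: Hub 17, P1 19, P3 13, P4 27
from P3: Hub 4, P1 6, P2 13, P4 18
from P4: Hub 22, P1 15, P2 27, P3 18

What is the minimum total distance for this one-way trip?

Shortest open route: 51.

There are 4! = 24 possible orderings.
Hub - P1 - P2 - P3 - P4: 10+19+13+18 = 60
Hub - P1 - P2 - P4 - P3: 10+19+27+18 = 74
Hub - P1 - P3 - P2 - P4: 10+6+13+27 = 56
Hub - P1 - P3 - P4 - P2: 10+6+18+27 = 61
Hub - P1 - P4 - P2 - P3: 10+15+27+13 = 65
Hub - P1 - P4 - P3 - P2: 10+15+18+13 = 56
Hub - P2 - P1 - P3 - P4: 17+19+6+18 = 60
Hub - P2 - P1 - P4 - P3: 17+19+15+18 = 69
Hub - P2 - P3 - P1 - P4: 17+13+6+15 = 51
Hub - P2 - P3 - P4 - P1: 17+13+18+15 = 63
Hub - P2 - P4 - P1 - P3: 17+27+15+6 = 65
Hub - P2 - P4 - P3 - P1: 17+27+18+6 = 68
Hub - P3 - P1 - P2 - P4: 4+6+19+27 = 56
Hub - P3 - P1 - P4 - P2: 4+6+15+27 = 52
… (10 more)
The minimum is 51.
One shortest path: Hub → P2 → P3 → P1 → P4.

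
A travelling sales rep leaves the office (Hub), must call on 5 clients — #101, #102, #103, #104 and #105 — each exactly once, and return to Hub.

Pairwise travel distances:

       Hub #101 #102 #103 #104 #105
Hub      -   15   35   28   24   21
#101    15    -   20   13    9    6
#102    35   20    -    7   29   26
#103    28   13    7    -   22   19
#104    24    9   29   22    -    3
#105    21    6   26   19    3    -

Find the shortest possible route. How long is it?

With 5 stops there are 5!/2 = 60 distinct round trips (a route and its reverse cost the same).
Hub - #101 - #102 - #103 - #104 - #105 - Hub: 15+20+7+22+3+21 = 88
Hub - #101 - #102 - #103 - #105 - #104 - Hub: 15+20+7+19+3+24 = 88
Hub - #101 - #102 - #104 - #103 - #105 - Hub: 15+20+29+22+19+21 = 126
Hub - #101 - #102 - #104 - #105 - #103 - Hub: 15+20+29+3+19+28 = 114
Hub - #101 - #102 - #105 - #103 - #104 - Hub: 15+20+26+19+22+24 = 126
Hub - #101 - #102 - #105 - #104 - #103 - Hub: 15+20+26+3+22+28 = 114
Hub - #101 - #103 - #102 - #104 - #105 - Hub: 15+13+7+29+3+21 = 88
Hub - #101 - #103 - #102 - #105 - #104 - Hub: 15+13+7+26+3+24 = 88
Hub - #101 - #103 - #104 - #102 - #105 - Hub: 15+13+22+29+26+21 = 126
Hub - #101 - #103 - #104 - #105 - #102 - Hub: 15+13+22+3+26+35 = 114
Hub - #101 - #103 - #105 - #102 - #104 - Hub: 15+13+19+26+29+24 = 126
Hub - #101 - #103 - #105 - #104 - #102 - Hub: 15+13+19+3+29+35 = 114
Hub - #101 - #104 - #102 - #103 - #105 - Hub: 15+9+29+7+19+21 = 100
Hub - #101 - #104 - #102 - #105 - #103 - Hub: 15+9+29+26+19+28 = 126
… (46 more)
The minimum is 88.
One optimal route: Hub → #101 → #102 → #103 → #104 → #105 → Hub (or its reverse).

88 — the shortest possible round trip.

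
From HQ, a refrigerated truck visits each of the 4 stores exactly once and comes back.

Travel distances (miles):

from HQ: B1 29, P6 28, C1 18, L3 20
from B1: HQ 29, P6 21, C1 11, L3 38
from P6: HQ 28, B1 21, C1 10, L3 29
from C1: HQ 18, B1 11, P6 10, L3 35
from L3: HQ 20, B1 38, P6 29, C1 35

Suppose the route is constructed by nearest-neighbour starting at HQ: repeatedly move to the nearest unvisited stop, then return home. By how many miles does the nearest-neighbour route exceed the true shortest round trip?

Excess over optimum: 8 miles.

From HQ: C1=18, L3=20, P6=28, B1=29 → choose C1 (18).
From C1: P6=10, B1=11, L3=35 → choose P6 (10).
From P6: B1=21, L3=29 → choose B1 (21).
From B1: L3=38 → choose L3 (38).
NN route HQ → C1 → P6 → B1 → L3 → HQ costs 107.
Optimal: HQ → B1 → C1 → P6 → L3 → HQ costs 99 (by enumerating all 12 distinct tours).
Excess = 107 − 99 = 8.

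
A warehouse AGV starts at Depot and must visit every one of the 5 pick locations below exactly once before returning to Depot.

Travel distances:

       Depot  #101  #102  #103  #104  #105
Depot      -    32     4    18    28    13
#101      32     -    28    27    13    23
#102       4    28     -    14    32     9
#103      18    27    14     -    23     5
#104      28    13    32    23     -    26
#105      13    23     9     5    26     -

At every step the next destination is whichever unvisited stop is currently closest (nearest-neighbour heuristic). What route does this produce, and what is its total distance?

Depot → [#102:4 / #105:13 / #103:18 / #104:28 / #101:32] → #102 (4)
#102 → [#105:9 / #103:14 / #101:28 / #104:32] → #105 (9)
#105 → [#103:5 / #101:23 / #104:26] → #103 (5)
#103 → [#104:23 / #101:27] → #104 (23)
#104 → [#101:13] → #101 (13)
Return #101→Depot: 32.
Total = 4 + 9 + 5 + 23 + 13 + 32 = 86.

Total distance 86 via the nearest-neighbour route Depot → #102 → #105 → #103 → #104 → #101 → Depot.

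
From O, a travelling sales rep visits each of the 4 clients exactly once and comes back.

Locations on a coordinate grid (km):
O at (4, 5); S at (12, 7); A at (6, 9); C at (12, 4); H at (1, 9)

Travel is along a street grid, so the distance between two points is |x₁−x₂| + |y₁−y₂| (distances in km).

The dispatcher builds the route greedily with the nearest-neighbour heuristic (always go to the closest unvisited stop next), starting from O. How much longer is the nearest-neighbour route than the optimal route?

From O: A=6, H=7, C=9, S=10 → choose A (6).
From A: H=5, S=8, C=11 → choose H (5).
From H: S=13, C=16 → choose S (13).
From S: C=3 → choose C (3).
NN route O → A → H → S → C → O costs 36.
Optimal: O → C → S → A → H → O costs 32 (by enumerating all 12 distinct tours).
Excess = 36 − 32 = 4.

Excess over optimum: 4 km.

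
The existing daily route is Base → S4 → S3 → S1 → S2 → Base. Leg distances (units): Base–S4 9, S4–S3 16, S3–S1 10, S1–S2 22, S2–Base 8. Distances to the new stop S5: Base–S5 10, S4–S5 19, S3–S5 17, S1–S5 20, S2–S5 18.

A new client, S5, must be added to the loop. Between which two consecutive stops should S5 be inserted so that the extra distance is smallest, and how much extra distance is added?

+16 — insert S5 between S1 and S2.

Insertion cost between consecutive stops i–j is d(i,S5) + d(S5,j) − d(i,j):
  between Base and S4: 10 + 19 − 9 = 20
  between S4 and S3: 19 + 17 − 16 = 20
  between S3 and S1: 17 + 20 − 10 = 27
  between S1 and S2: 20 + 18 − 22 = 16
  between S2 and Base: 18 + 10 − 8 = 20
Cheapest insertion is between S1 and S2, adding 16.
New total = 65 + 16 = 81.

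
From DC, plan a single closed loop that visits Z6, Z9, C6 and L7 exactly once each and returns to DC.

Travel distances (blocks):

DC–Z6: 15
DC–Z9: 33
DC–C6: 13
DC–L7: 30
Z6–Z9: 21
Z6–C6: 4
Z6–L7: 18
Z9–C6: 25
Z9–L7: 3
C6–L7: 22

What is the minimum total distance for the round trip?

Minimum total distance: 71 blocks.

With 4 stops there are 4!/2 = 12 distinct round trips (a route and its reverse cost the same).
DC - Z6 - Z9 - C6 - L7 - DC: 15+21+25+22+30 = 113
DC - Z6 - Z9 - L7 - C6 - DC: 15+21+3+22+13 = 74
DC - Z6 - C6 - Z9 - L7 - DC: 15+4+25+3+30 = 77
DC - Z6 - C6 - L7 - Z9 - DC: 15+4+22+3+33 = 77
DC - Z6 - L7 - Z9 - C6 - DC: 15+18+3+25+13 = 74
DC - Z6 - L7 - C6 - Z9 - DC: 15+18+22+25+33 = 113
DC - Z9 - Z6 - C6 - L7 - DC: 33+21+4+22+30 = 110
DC - Z9 - Z6 - L7 - C6 - DC: 33+21+18+22+13 = 107
DC - Z9 - C6 - Z6 - L7 - DC: 33+25+4+18+30 = 110
DC - Z9 - L7 - Z6 - C6 - DC: 33+3+18+4+13 = 71
DC - C6 - Z6 - Z9 - L7 - DC: 13+4+21+3+30 = 71
DC - C6 - Z9 - Z6 - L7 - DC: 13+25+21+18+30 = 107
The minimum is 71.
One optimal route: DC → Z9 → L7 → Z6 → C6 → DC (or its reverse).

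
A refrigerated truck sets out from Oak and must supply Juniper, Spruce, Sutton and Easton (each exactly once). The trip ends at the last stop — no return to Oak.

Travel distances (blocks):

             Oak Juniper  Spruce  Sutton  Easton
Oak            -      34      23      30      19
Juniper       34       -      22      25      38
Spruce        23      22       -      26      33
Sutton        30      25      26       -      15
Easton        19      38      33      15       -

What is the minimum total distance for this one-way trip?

There are 4! = 24 possible orderings.
Oak→Juniper→Spruce→Sutton→Easton: 34+22+26+15 = 97
Oak→Juniper→Spruce→Easton→Sutton: 34+22+33+15 = 104
Oak→Juniper→Sutton→Spruce→Easton: 34+25+26+33 = 118
Oak→Juniper→Sutton→Easton→Spruce: 34+25+15+33 = 107
Oak→Juniper→Easton→Spruce→Sutton: 34+38+33+26 = 131
Oak→Juniper→Easton→Sutton→Spruce: 34+38+15+26 = 113
Oak→Spruce→Juniper→Sutton→Easton: 23+22+25+15 = 85
Oak→Spruce→Juniper→Easton→Sutton: 23+22+38+15 = 98
Oak→Spruce→Sutton→Juniper→Easton: 23+26+25+38 = 112
Oak→Spruce→Sutton→Easton→Juniper: 23+26+15+38 = 102
Oak→Spruce→Easton→Juniper→Sutton: 23+33+38+25 = 119
Oak→Spruce→Easton→Sutton→Juniper: 23+33+15+25 = 96
Oak→Sutton→Juniper→Spruce→Easton: 30+25+22+33 = 110
Oak→Sutton→Juniper→Easton→Spruce: 30+25+38+33 = 126
… (10 more)
Oak→Easton→Sutton→Juniper→Spruce: 19+15+25+22 = 81  ← best
The minimum is 81.
One shortest path: Oak → Easton → Sutton → Juniper → Spruce.

Minimum one-way distance = 81 blocks.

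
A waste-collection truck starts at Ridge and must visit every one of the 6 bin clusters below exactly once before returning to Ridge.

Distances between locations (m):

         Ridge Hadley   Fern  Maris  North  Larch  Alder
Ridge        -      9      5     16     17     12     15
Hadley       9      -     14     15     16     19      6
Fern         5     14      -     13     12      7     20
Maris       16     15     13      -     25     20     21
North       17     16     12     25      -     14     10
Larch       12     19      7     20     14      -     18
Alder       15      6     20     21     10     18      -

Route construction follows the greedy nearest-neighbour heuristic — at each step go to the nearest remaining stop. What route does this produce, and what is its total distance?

Ridge → [Fern:5 / Hadley:9 / Larch:12 / Alder:15 / Maris:16 / North:17] → Fern (5)
Fern → [Larch:7 / North:12 / Maris:13 / Hadley:14 / Alder:20] → Larch (7)
Larch → [North:14 / Alder:18 / Hadley:19 / Maris:20] → North (14)
North → [Alder:10 / Hadley:16 / Maris:25] → Alder (10)
Alder → [Hadley:6 / Maris:21] → Hadley (6)
Hadley → [Maris:15] → Maris (15)
Return Maris→Ridge: 16.
Total = 5 + 7 + 14 + 10 + 6 + 15 + 16 = 73.

Nearest-neighbour total = 73 m; route Ridge → Fern → Larch → North → Alder → Hadley → Maris → Ridge.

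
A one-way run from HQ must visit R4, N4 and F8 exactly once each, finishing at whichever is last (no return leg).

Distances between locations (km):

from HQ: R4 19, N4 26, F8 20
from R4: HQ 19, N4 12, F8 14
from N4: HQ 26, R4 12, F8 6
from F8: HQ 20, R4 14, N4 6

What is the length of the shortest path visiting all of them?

There are 3! = 6 possible orderings.
HQ→R4→N4→F8: 19+12+6 = 37
HQ→R4→F8→N4: 19+14+6 = 39
HQ→N4→R4→F8: 26+12+14 = 52
HQ→N4→F8→R4: 26+6+14 = 46
HQ→F8→R4→N4: 20+14+12 = 46
HQ→F8→N4→R4: 20+6+12 = 38
The minimum is 37.
One shortest path: HQ → R4 → N4 → F8.

Shortest open route: 37 km.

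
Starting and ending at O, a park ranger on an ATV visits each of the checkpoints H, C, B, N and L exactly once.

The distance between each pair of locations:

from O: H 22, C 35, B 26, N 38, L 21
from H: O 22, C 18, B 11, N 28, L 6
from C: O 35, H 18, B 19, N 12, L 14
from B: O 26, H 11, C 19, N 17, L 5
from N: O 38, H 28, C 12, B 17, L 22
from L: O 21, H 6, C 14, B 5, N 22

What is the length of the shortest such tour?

Shortest round trip = 95.

With 5 stops there are 5!/2 = 60 distinct round trips (a route and its reverse cost the same).
O-H-C-B-N-L-O: 22+18+19+17+22+21 = 119
O-H-C-B-L-N-O: 22+18+19+5+22+38 = 124
O-H-C-N-B-L-O: 22+18+12+17+5+21 = 95
O-H-C-N-L-B-O: 22+18+12+22+5+26 = 105
O-H-C-L-B-N-O: 22+18+14+5+17+38 = 114
O-H-C-L-N-B-O: 22+18+14+22+17+26 = 119
O-H-B-C-N-L-O: 22+11+19+12+22+21 = 107
O-H-B-C-L-N-O: 22+11+19+14+22+38 = 126
O-H-B-N-C-L-O: 22+11+17+12+14+21 = 97
O-H-B-N-L-C-O: 22+11+17+22+14+35 = 121
O-H-B-L-C-N-O: 22+11+5+14+12+38 = 102
O-H-B-L-N-C-O: 22+11+5+22+12+35 = 107
O-H-N-C-B-L-O: 22+28+12+19+5+21 = 107
O-H-N-C-L-B-O: 22+28+12+14+5+26 = 107
… (46 more)
The minimum is 95.
One optimal route: O → H → C → N → B → L → O (or its reverse).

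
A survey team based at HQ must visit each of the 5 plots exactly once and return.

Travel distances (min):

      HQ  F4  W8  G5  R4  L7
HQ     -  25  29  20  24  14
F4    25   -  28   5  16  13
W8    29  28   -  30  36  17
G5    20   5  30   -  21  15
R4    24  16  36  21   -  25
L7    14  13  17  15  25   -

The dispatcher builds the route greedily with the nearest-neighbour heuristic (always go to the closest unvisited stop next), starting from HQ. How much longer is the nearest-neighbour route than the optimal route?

From HQ: L7=14, G5=20, R4=24, F4=25, W8=29 → choose L7 (14).
From L7: F4=13, G5=15, W8=17, R4=25 → choose F4 (13).
From F4: G5=5, R4=16, W8=28 → choose G5 (5).
From G5: R4=21, W8=30 → choose R4 (21).
From R4: W8=36 → choose W8 (36).
NN route HQ → L7 → F4 → G5 → R4 → W8 → HQ costs 118.
Optimal: HQ → W8 → L7 → G5 → F4 → R4 → HQ costs 106 (by enumerating all 60 distinct tours).
Excess = 118 − 106 = 12.

Excess over optimum: 12 min.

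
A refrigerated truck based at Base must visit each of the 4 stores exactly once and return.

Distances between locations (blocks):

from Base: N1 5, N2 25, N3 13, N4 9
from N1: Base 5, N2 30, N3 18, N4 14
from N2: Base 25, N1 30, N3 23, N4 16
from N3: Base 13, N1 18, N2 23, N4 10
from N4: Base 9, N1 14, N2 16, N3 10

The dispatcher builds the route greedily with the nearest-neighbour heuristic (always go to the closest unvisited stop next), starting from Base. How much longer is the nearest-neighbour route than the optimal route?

The nearest-neighbour route is 6 blocks longer than optimal.

Base: N1=5, N4=9, N3=13, N2=25 ⇒ N1
N1: N4=14, N3=18, N2=30 ⇒ N4
N4: N3=10, N2=16 ⇒ N3
N3: N2=23 ⇒ N2
NN route Base → N1 → N4 → N3 → N2 → Base costs 77.
Optimal: Base → N1 → N3 → N2 → N4 → Base costs 71 (by enumerating all 12 distinct tours).
Excess = 77 − 71 = 6.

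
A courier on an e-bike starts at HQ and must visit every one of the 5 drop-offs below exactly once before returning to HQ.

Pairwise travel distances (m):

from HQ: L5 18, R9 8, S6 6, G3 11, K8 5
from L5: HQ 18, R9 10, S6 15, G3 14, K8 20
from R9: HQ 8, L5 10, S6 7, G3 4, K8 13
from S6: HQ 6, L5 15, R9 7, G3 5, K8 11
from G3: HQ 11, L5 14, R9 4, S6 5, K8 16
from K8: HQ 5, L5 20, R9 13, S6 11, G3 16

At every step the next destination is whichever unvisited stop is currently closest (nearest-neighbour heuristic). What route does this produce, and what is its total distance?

At HQ the remaining stops are K8 5, S6 6, R9 8, G3 11, L5 18; go to K8.
At K8 the remaining stops are S6 11, R9 13, G3 16, L5 20; go to S6.
At S6 the remaining stops are G3 5, R9 7, L5 15; go to G3.
At G3 the remaining stops are R9 4, L5 14; go to R9.
At R9 the remaining stops are L5 10; go to L5.
Return L5→HQ: 18.
Total = 5 + 11 + 5 + 4 + 10 + 18 = 53.

Total distance 53 m via the nearest-neighbour route HQ → K8 → S6 → G3 → R9 → L5 → HQ.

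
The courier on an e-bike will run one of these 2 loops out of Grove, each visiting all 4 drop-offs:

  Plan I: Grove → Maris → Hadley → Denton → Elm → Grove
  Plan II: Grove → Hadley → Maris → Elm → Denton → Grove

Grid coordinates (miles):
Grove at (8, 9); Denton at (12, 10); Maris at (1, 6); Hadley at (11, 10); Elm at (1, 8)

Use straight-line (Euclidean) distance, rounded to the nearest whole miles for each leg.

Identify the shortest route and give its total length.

Plan I: 8 + 11 + 1 + 11 + 7 = 38
Plan II: 3 + 11 + 2 + 11 + 4 = 31

Shortest is Plan II, total 31 miles.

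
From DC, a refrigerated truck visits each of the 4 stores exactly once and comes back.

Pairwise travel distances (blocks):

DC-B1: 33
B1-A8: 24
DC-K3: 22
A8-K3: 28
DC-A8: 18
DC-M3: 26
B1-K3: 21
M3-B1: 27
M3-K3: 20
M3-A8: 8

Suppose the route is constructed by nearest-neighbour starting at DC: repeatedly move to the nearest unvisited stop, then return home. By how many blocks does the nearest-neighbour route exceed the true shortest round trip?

From DC: A8=18, K3=22, M3=26, B1=33 → choose A8 (18).
From A8: M3=8, B1=24, K3=28 → choose M3 (8).
From M3: K3=20, B1=27 → choose K3 (20).
From K3: B1=21 → choose B1 (21).
NN route DC → A8 → M3 → K3 → B1 → DC costs 100.
Optimal: DC → A8 → M3 → B1 → K3 → DC costs 96 (by enumerating all 12 distinct tours).
Excess = 100 − 96 = 4.

Excess over optimum: 4 blocks.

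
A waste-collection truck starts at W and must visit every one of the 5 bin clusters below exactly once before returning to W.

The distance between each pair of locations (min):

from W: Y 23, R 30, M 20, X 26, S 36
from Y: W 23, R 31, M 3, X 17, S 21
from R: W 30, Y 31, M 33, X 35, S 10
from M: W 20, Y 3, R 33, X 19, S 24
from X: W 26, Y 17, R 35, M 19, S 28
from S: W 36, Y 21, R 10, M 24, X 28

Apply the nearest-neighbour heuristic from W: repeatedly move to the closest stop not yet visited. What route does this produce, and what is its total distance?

From W: distances to unvisited — M=20, Y=23, X=26, R=30, S=36. Nearest is M (20).
From M: distances to unvisited — Y=3, X=19, S=24, R=33. Nearest is Y (3).
From Y: distances to unvisited — X=17, S=21, R=31. Nearest is X (17).
From X: distances to unvisited — S=28, R=35. Nearest is S (28).
From S: distances to unvisited — R=10. Nearest is R (10).
Return R→W: 30.
Total = 20 + 3 + 17 + 28 + 10 + 30 = 108.

108 min along W → M → Y → X → S → R → W.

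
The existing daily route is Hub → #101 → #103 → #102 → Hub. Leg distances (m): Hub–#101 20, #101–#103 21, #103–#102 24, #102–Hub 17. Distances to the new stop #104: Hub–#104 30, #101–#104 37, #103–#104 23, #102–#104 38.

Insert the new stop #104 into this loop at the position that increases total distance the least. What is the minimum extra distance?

Adding 37 m by placing #104 on the #103–#102 leg.

Insertion cost between consecutive stops i–j is d(i,#104) + d(#104,j) − d(i,j):
  between Hub and #101: 30 + 37 − 20 = 47
  between #101 and #103: 37 + 23 − 21 = 39
  between #103 and #102: 23 + 38 − 24 = 37
  between #102 and Hub: 38 + 30 − 17 = 51
Cheapest insertion is between #103 and #102, adding 37.
New total = 82 + 37 = 119.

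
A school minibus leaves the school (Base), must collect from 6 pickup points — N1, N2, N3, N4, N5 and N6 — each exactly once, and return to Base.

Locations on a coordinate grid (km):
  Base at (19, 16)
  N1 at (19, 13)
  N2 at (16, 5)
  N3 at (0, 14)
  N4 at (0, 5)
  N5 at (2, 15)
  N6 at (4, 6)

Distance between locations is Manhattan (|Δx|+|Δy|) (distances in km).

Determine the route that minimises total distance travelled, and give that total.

Shortest round trip = 62 km.

There are 360 distinct closed tours to check (reversals are equivalent).
Base→N1→N2→N3→N4→N5→N6→Base: 3+11+25+9+12+11+25 = 96
Base→N1→N2→N3→N4→N6→N5→Base: 3+11+25+9+5+11+18 = 82
Base→N1→N2→N3→N5→N4→N6→Base: 3+11+25+3+12+5+25 = 84
Base→N1→N2→N3→N5→N6→N4→Base: 3+11+25+3+11+5+30 = 88
Base→N1→N2→N3→N6→N4→N5→Base: 3+11+25+12+5+12+18 = 86
Base→N1→N2→N3→N6→N5→N4→Base: 3+11+25+12+11+12+30 = 104
Base→N1→N2→N4→N3→N5→N6→Base: 3+11+16+9+3+11+25 = 78
Base→N1→N2→N4→N3→N6→N5→Base: 3+11+16+9+12+11+18 = 80
… (352 more)
Base→N1→N2→N6→N4→N3→N5→Base: 3+11+13+5+9+3+18 = 62  ← best
The minimum is 62.
One optimal route: Base → N1 → N2 → N6 → N4 → N3 → N5 → Base (or its reverse).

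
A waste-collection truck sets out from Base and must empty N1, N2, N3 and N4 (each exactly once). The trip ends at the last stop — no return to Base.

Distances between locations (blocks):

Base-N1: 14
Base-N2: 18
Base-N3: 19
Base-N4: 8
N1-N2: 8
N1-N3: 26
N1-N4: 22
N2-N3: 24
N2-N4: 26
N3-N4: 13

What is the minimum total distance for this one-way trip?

Minimum one-way distance = 53 blocks.

There are 4! = 24 possible orderings.
Base→N1→N2→N3→N4: 14+8+24+13 = 59
Base→N1→N2→N4→N3: 14+8+26+13 = 61
Base→N1→N3→N2→N4: 14+26+24+26 = 90
Base→N1→N3→N4→N2: 14+26+13+26 = 79
Base→N1→N4→N2→N3: 14+22+26+24 = 86
Base→N1→N4→N3→N2: 14+22+13+24 = 73
Base→N2→N1→N3→N4: 18+8+26+13 = 65
Base→N2→N1→N4→N3: 18+8+22+13 = 61
Base→N2→N3→N1→N4: 18+24+26+22 = 90
Base→N2→N3→N4→N1: 18+24+13+22 = 77
Base→N2→N4→N1→N3: 18+26+22+26 = 92
Base→N2→N4→N3→N1: 18+26+13+26 = 83
Base→N3→N1→N2→N4: 19+26+8+26 = 79
Base→N3→N1→N4→N2: 19+26+22+26 = 93
… (10 more)
Base→N4→N3→N2→N1: 8+13+24+8 = 53  ← best
The minimum is 53.
One shortest path: Base → N4 → N3 → N2 → N1.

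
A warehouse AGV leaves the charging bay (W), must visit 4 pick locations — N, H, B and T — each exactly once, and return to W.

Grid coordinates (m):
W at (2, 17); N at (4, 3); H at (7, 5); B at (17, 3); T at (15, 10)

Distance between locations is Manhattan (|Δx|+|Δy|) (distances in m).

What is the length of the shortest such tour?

There are 12 distinct closed tours to check (reversals are equivalent).
W-N-H-B-T-W: 16+5+12+9+20 = 62
W-N-H-T-B-W: 16+5+13+9+29 = 72
W-N-B-H-T-W: 16+13+12+13+20 = 74
W-N-B-T-H-W: 16+13+9+13+17 = 68
W-N-T-H-B-W: 16+18+13+12+29 = 88
W-N-T-B-H-W: 16+18+9+12+17 = 72
W-H-N-B-T-W: 17+5+13+9+20 = 64
W-H-N-T-B-W: 17+5+18+9+29 = 78
W-H-B-N-T-W: 17+12+13+18+20 = 80
W-H-T-N-B-W: 17+13+18+13+29 = 90
W-B-N-H-T-W: 29+13+5+13+20 = 80
W-B-H-N-T-W: 29+12+5+18+20 = 84
The minimum is 62.
One optimal route: W → N → H → B → T → W (or its reverse).

Shortest round trip = 62 m.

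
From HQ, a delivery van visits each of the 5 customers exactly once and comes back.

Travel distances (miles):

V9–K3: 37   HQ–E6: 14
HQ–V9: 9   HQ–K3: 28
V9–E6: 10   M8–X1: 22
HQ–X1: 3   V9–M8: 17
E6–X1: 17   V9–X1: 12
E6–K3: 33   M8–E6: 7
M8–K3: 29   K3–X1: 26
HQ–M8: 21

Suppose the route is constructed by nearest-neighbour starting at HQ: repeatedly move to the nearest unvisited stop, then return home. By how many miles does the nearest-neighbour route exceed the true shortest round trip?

From HQ: X1=3, V9=9, E6=14, M8=21, K3=28 → choose X1 (3).
From X1: V9=12, E6=17, M8=22, K3=26 → choose V9 (12).
From V9: E6=10, M8=17, K3=37 → choose E6 (10).
From E6: M8=7, K3=33 → choose M8 (7).
From M8: K3=29 → choose K3 (29).
NN route HQ → X1 → V9 → E6 → M8 → K3 → HQ costs 89.
Optimal: HQ → V9 → E6 → M8 → K3 → X1 → HQ costs 84 (by enumerating all 60 distinct tours).
Excess = 89 − 84 = 5.

5 miles longer than the optimal tour.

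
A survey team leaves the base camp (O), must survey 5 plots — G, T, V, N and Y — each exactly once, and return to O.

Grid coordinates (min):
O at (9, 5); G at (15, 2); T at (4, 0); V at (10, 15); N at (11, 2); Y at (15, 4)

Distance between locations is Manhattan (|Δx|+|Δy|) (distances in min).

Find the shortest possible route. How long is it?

O-G-T-V-N-Y-O: 9+13+21+14+6+7 = 70
O-G-T-V-Y-N-O: 9+13+21+16+6+5 = 70
O-G-T-N-V-Y-O: 9+13+9+14+16+7 = 68
O-G-T-N-Y-V-O: 9+13+9+6+16+11 = 64
O-G-T-Y-V-N-O: 9+13+15+16+14+5 = 72
O-G-T-Y-N-V-O: 9+13+15+6+14+11 = 68
O-G-V-T-N-Y-O: 9+18+21+9+6+7 = 70
O-G-V-T-Y-N-O: 9+18+21+15+6+5 = 74
O-G-V-N-T-Y-O: 9+18+14+9+15+7 = 72
O-G-V-N-Y-T-O: 9+18+14+6+15+10 = 72
O-G-V-Y-T-N-O: 9+18+16+15+9+5 = 72
O-G-V-Y-N-T-O: 9+18+16+6+9+10 = 68
O-G-N-T-V-Y-O: 9+4+9+21+16+7 = 66
O-G-N-T-Y-V-O: 9+4+9+15+16+11 = 64
… (46 more)
O-T-N-G-Y-V-O: 10+9+4+2+16+11 = 52  ← best
The minimum is 52.
One optimal route: O → T → N → G → Y → V → O (or its reverse).

Minimum total distance: 52 min.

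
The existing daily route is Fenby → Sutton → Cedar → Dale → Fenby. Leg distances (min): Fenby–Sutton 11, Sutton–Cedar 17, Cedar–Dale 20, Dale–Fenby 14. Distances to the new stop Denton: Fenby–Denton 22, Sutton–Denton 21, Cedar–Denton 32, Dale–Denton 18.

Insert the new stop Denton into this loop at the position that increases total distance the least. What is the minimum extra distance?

+26 min — insert Denton between Dale and Fenby.

Insertion cost between consecutive stops i–j is d(i,Denton) + d(Denton,j) − d(i,j):
  between Fenby and Sutton: 22 + 21 − 11 = 32
  between Sutton and Cedar: 21 + 32 − 17 = 36
  between Cedar and Dale: 32 + 18 − 20 = 30
  between Dale and Fenby: 18 + 22 − 14 = 26
Cheapest insertion is between Dale and Fenby, adding 26.
New total = 62 + 26 = 88.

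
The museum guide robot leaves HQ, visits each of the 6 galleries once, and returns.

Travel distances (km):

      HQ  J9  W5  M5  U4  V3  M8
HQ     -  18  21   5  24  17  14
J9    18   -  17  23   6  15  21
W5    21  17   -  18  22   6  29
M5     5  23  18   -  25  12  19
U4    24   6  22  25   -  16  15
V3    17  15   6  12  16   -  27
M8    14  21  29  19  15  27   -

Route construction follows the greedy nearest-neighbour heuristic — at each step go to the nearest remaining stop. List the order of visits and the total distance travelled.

75 km along HQ → M5 → V3 → W5 → J9 → U4 → M8 → HQ.

From HQ: distances to unvisited — M5=5, M8=14, V3=17, J9=18, W5=21, U4=24. Nearest is M5 (5).
From M5: distances to unvisited — V3=12, W5=18, M8=19, J9=23, U4=25. Nearest is V3 (12).
From V3: distances to unvisited — W5=6, J9=15, U4=16, M8=27. Nearest is W5 (6).
From W5: distances to unvisited — J9=17, U4=22, M8=29. Nearest is J9 (17).
From J9: distances to unvisited — U4=6, M8=21. Nearest is U4 (6).
From U4: distances to unvisited — M8=15. Nearest is M8 (15).
Return M8→HQ: 14.
Total = 5 + 12 + 6 + 17 + 6 + 15 + 14 = 75.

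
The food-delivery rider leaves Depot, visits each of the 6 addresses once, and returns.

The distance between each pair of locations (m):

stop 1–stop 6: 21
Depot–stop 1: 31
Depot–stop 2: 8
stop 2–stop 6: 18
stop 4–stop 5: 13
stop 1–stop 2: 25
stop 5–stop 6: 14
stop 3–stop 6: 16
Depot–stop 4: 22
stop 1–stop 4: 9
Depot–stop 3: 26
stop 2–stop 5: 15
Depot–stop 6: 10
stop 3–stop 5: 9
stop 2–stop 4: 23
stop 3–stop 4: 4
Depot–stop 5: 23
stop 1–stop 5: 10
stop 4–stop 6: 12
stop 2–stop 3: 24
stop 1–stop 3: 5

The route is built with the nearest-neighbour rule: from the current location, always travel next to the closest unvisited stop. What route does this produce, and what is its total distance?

At Depot the remaining stops are stop 2 8, stop 6 10, stop 4 22, stop 5 23, stop 3 26, stop 1 31; go to stop 2.
At stop 2 the remaining stops are stop 5 15, stop 6 18, stop 4 23, stop 3 24, stop 1 25; go to stop 5.
At stop 5 the remaining stops are stop 3 9, stop 1 10, stop 4 13, stop 6 14; go to stop 3.
At stop 3 the remaining stops are stop 4 4, stop 1 5, stop 6 16; go to stop 4.
At stop 4 the remaining stops are stop 1 9, stop 6 12; go to stop 1.
At stop 1 the remaining stops are stop 6 21; go to stop 6.
Return stop 6→Depot: 10.
Total = 8 + 15 + 9 + 4 + 9 + 21 + 10 = 76.

76 m along Depot → stop 2 → stop 5 → stop 3 → stop 4 → stop 1 → stop 6 → Depot.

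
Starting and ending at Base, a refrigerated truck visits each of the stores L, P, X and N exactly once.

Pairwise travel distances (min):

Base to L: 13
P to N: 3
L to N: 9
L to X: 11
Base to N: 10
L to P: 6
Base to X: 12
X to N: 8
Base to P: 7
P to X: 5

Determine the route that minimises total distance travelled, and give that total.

Base-L-P-X-N-Base: 13+6+5+8+10 = 42
Base-L-P-N-X-Base: 13+6+3+8+12 = 42
Base-L-X-P-N-Base: 13+11+5+3+10 = 42
Base-L-X-N-P-Base: 13+11+8+3+7 = 42
Base-L-N-P-X-Base: 13+9+3+5+12 = 42
Base-L-N-X-P-Base: 13+9+8+5+7 = 42
Base-P-L-X-N-Base: 7+6+11+8+10 = 42
Base-P-L-N-X-Base: 7+6+9+8+12 = 42
Base-P-X-L-N-Base: 7+5+11+9+10 = 42
Base-P-N-L-X-Base: 7+3+9+11+12 = 42
Base-X-L-P-N-Base: 12+11+6+3+10 = 42
Base-X-P-L-N-Base: 12+5+6+9+10 = 42
The minimum is 42.
One optimal route: Base → L → P → X → N → Base (or its reverse).

Minimum total distance: 42 min.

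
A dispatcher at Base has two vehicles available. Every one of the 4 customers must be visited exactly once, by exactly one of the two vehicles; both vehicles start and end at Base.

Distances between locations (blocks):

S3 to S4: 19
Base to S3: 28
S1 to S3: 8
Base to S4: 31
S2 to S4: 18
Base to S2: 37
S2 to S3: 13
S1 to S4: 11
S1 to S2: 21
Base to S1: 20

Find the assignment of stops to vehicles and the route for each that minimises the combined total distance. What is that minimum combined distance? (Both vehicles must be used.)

Minimum combined distance: 130 blocks.

There are 2^3 − 1 = 7 ways to divide the 4 stops into two non-empty groups. For each, the best each vehicle can do is its own shortest tour through its group:
  {S1} + {S2, S3, S4}: 40 + 90 = 130
  {S2} + {S1, S3, S4}: 74 + 78 = 152
  {S1, S2} + {S3, S4}: 78 + 78 = 156
  {S3} + {S1, S2, S4}: 56 + 86 = 142
  {S1, S3} + {S2, S4}: 56 + 86 = 142
  {S2, S3} + {S1, S4}: 78 + 62 = 140
  … (7 splits in total)
Best: vehicle 1 Base → S1 → Base = 40; vehicle 2 Base → S3 → S2 → S4 → Base = 90; combined 130.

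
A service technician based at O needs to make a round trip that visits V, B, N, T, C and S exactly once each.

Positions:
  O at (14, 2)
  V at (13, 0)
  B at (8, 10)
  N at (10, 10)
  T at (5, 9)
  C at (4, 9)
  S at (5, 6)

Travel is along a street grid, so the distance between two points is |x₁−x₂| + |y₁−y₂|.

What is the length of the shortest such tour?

O-V-B-N-T-C-S-O: 3+15+2+6+1+4+13 = 44
O-V-B-N-T-S-C-O: 3+15+2+6+3+4+17 = 50
O-V-B-N-C-T-S-O: 3+15+2+7+1+3+13 = 44
O-V-B-N-C-S-T-O: 3+15+2+7+4+3+16 = 50
O-V-B-N-S-T-C-O: 3+15+2+9+3+1+17 = 50
O-V-B-N-S-C-T-O: 3+15+2+9+4+1+16 = 50
O-V-B-T-N-C-S-O: 3+15+4+6+7+4+13 = 52
O-V-B-T-N-S-C-O: 3+15+4+6+9+4+17 = 58
… (352 more)
O-V-N-B-T-C-S-O: 3+13+2+4+1+4+13 = 40  ← best
The minimum is 40.
One optimal route: O → V → N → B → T → C → S → O (or its reverse).

Minimum total distance: 40.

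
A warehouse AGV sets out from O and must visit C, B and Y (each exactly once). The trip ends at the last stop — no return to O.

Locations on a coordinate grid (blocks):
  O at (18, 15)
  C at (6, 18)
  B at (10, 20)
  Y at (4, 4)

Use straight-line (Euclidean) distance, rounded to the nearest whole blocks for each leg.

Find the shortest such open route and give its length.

There are 3! = 6 possible orderings.
O - C - B - Y: 12+4+17 = 33
O - C - Y - B: 12+14+17 = 43
O - B - C - Y: 9+4+14 = 27
O - B - Y - C: 9+17+14 = 40
O - Y - C - B: 18+14+4 = 36
O - Y - B - C: 18+17+4 = 39
The minimum is 27.
One shortest path: O → B → C → Y.

27 blocks — the minimum one-way total.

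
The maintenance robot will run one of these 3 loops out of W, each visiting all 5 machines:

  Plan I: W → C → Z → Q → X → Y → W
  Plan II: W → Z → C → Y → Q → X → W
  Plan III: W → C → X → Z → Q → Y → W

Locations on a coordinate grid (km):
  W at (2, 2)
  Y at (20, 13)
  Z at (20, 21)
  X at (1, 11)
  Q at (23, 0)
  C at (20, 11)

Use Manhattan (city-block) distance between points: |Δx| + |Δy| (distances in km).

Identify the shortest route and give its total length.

Plan I: 27 + 10 + 24 + 33 + 21 + 29 = 144
Plan II: 37 + 10 + 2 + 16 + 33 + 10 = 108
Plan III: 27 + 19 + 29 + 24 + 16 + 29 = 144

108 km — Plan II is the shortest.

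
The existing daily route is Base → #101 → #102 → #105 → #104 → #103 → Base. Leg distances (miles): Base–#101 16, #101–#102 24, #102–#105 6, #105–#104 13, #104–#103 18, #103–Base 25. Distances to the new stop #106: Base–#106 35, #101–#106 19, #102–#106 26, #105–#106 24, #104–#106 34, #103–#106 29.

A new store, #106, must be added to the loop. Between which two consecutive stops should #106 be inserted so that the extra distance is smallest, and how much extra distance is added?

Insertion cost between consecutive stops i–j is d(i,#106) + d(#106,j) − d(i,j):
  between Base and #101: 35 + 19 − 16 = 38
  between #101 and #102: 19 + 26 − 24 = 21
  between #102 and #105: 26 + 24 − 6 = 44
  between #105 and #104: 24 + 34 − 13 = 45
  between #104 and #103: 34 + 29 − 18 = 45
  between #103 and Base: 29 + 35 − 25 = 39
Cheapest insertion is between #101 and #102, adding 21.
New total = 102 + 21 = 123.

Adding 21 miles by placing #106 on the #101–#102 leg.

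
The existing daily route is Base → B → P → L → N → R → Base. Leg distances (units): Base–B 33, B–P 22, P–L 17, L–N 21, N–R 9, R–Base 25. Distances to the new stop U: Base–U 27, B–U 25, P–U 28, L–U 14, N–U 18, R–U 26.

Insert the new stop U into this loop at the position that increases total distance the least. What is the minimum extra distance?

Minimum extra distance: 11, inserting U between L and N.

Insertion cost between consecutive stops i–j is d(i,U) + d(U,j) − d(i,j):
  between Base and B: 27 + 25 − 33 = 19
  between B and P: 25 + 28 − 22 = 31
  between P and L: 28 + 14 − 17 = 25
  between L and N: 14 + 18 − 21 = 11
  between N and R: 18 + 26 − 9 = 35
  between R and Base: 26 + 27 − 25 = 28
Cheapest insertion is between L and N, adding 11.
New total = 127 + 11 = 138.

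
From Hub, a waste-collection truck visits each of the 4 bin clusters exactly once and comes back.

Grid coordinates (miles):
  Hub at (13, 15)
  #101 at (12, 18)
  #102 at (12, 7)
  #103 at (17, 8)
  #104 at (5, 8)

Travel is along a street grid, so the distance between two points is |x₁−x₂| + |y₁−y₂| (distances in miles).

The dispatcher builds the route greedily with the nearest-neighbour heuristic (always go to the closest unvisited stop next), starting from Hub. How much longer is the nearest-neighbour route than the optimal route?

The nearest-neighbour route is 2 miles longer than optimal.

Hub: #101=4, #102=9, #103=11, #104=15 ⇒ #101
#101: #102=11, #103=15, #104=17 ⇒ #102
#102: #103=6, #104=8 ⇒ #103
#103: #104=12 ⇒ #104
NN route Hub → #101 → #102 → #103 → #104 → Hub costs 48.
Optimal: Hub → #101 → #102 → #104 → #103 → Hub costs 46 (by enumerating all 12 distinct tours).
Excess = 48 − 46 = 2.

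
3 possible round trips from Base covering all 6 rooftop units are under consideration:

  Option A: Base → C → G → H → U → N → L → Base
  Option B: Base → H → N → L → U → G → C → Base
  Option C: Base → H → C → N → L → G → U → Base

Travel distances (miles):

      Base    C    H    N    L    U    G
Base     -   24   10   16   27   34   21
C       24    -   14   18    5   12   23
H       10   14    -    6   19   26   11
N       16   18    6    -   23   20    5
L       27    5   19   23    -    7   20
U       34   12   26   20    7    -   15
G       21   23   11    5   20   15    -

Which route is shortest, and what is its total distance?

Option A: 24 + 23 + 11 + 26 + 20 + 23 + 27 = 154
Option B: 10 + 6 + 23 + 7 + 15 + 23 + 24 = 108
Option C: 10 + 14 + 18 + 23 + 20 + 15 + 34 = 134

108 miles — Option B is the shortest.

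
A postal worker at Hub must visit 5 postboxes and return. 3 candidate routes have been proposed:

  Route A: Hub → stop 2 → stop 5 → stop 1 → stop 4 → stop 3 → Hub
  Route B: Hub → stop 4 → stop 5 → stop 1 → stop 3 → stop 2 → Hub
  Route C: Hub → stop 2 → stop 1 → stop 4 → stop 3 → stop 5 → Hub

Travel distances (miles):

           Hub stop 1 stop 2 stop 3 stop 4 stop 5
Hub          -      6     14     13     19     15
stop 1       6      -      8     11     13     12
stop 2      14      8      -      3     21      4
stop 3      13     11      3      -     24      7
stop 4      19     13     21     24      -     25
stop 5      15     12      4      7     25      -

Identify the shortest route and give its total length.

Shortest is Route A, total 80 miles.

Route A: 14 + 4 + 12 + 13 + 24 + 13 = 80
Route B: 19 + 25 + 12 + 11 + 3 + 14 = 84
Route C: 14 + 8 + 13 + 24 + 7 + 15 = 81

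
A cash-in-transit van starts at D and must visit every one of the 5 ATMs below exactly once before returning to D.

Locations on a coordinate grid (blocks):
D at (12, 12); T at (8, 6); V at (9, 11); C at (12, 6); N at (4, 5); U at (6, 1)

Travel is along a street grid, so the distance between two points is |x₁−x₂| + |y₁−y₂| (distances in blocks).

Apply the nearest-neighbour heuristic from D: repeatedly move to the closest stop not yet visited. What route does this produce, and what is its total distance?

At D the remaining stops are V 4, C 6, T 10, N 15, U 17; go to V.
At V the remaining stops are T 6, C 8, N 11, U 13; go to T.
At T the remaining stops are C 4, N 5, U 7; go to C.
At C the remaining stops are N 9, U 11; go to N.
At N the remaining stops are U 6; go to U.
Return U→D: 17.
Total = 4 + 6 + 4 + 9 + 6 + 17 = 46.

46 blocks along D → V → T → C → N → U → D.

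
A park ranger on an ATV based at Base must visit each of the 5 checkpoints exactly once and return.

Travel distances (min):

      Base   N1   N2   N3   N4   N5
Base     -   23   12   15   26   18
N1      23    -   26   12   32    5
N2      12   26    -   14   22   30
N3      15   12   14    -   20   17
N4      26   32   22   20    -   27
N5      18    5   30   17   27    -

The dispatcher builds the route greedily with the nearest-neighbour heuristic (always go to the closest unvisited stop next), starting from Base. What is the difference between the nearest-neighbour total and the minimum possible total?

Excess over optimum: 7 min.

From Base: N2=12, N3=15, N5=18, N1=23, N4=26 → choose N2 (12).
From N2: N3=14, N4=22, N1=26, N5=30 → choose N3 (14).
From N3: N1=12, N5=17, N4=20 → choose N1 (12).
From N1: N5=5, N4=32 → choose N5 (5).
From N5: N4=27 → choose N4 (27).
NN route Base → N2 → N3 → N1 → N5 → N4 → Base costs 96.
Optimal: Base → N2 → N4 → N3 → N1 → N5 → Base costs 89 (by enumerating all 60 distinct tours).
Excess = 96 − 89 = 7.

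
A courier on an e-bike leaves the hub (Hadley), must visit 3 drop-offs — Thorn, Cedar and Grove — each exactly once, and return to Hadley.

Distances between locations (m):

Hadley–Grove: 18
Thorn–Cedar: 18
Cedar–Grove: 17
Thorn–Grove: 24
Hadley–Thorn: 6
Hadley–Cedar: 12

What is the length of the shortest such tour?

Shortest round trip = 59 m.

There are 3 distinct closed tours to check (reversals are equivalent).
Hadley-Thorn-Cedar-Grove-Hadley: 6+18+17+18 = 59
Hadley-Thorn-Grove-Cedar-Hadley: 6+24+17+12 = 59
Hadley-Cedar-Thorn-Grove-Hadley: 12+18+24+18 = 72
The minimum is 59.
One optimal route: Hadley → Thorn → Cedar → Grove → Hadley (or its reverse).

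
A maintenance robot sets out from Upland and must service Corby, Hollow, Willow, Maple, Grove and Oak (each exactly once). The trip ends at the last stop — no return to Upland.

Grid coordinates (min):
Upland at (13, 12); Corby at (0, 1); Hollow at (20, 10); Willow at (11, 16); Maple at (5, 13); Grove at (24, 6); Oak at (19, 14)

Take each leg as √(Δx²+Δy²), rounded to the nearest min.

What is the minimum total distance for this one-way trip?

There are 6! = 720 possible orderings.
Upland→Corby→Hollow→Willow→Maple→Grove→Oak: 17+22+11+7+20+9 = 86
Upland→Corby→Hollow→Willow→Maple→Oak→Grove: 17+22+11+7+14+9 = 80
Upland→Corby→Hollow→Willow→Grove→Maple→Oak: 17+22+11+16+20+14 = 100
Upland→Corby→Hollow→Willow→Grove→Oak→Maple: 17+22+11+16+9+14 = 89
Upland→Corby→Hollow→Willow→Oak→Maple→Grove: 17+22+11+8+14+20 = 92
Upland→Corby→Hollow→Willow→Oak→Grove→Maple: 17+22+11+8+9+20 = 87
Upland→Corby→Hollow→Maple→Willow→Grove→Oak: 17+22+15+7+16+9 = 86
Upland→Corby→Hollow→Maple→Willow→Oak→Grove: 17+22+15+7+8+9 = 78
… (712 more)
Upland→Hollow→Grove→Oak→Willow→Maple→Corby: 7+6+9+8+7+13 = 50  ← best
The minimum is 50.
One shortest path: Upland → Hollow → Grove → Oak → Willow → Maple → Corby.

Minimum one-way distance = 50 min.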